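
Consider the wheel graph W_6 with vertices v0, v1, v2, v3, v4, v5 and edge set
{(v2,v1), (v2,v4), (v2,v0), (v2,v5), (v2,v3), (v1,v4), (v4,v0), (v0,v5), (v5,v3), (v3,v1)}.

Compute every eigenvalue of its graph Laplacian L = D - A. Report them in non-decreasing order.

The wheel W_6 is the join K_1 ∨ C_5 (a hub joined to every vertex of a cycle of length 5). For a join G ∨ H (G on p vertices, H on q vertices) the Laplacian spectrum is 0, p+q, the eigenvalues of L(G) other than one 0 each shifted by +q, and the eigenvalues of L(H) other than one 0 each shifted by +p. With G = K_1 (p = 1, nothing left after dropping its 0) and H = C_5 (q = 5, eigenvalues 2 − 2cos(2πk/5), k = 0, …, 4; drop k = 0), the spectrum of W_6 is 0, 6, and 1 + (2 − 2cos(2πk/5)) = 3 − 2cos(2πk/5) for k = 1, …, 4:
k=1: 3 − 2cos(2π/5) = 2.382; k=2: 3 − 2cos(4π/5) = 4.618; k=3: 3 − 2cos(6π/5) = 4.618; k=4: 3 − 2cos(8π/5) = 2.382.
Laplacian eigenvalues (increasing order): [0.0, 2.382, 2.382, 4.618, 4.618, 6.0]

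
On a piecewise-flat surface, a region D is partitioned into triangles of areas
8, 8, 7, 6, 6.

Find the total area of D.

8 + 8 + 7 + 6 + 6 = 35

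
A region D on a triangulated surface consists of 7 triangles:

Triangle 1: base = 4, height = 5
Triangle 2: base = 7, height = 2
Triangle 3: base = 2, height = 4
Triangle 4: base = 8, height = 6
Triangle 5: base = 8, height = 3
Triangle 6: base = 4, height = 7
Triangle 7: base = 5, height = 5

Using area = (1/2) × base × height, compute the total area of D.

(1/2)×4×5 + (1/2)×7×2 + (1/2)×2×4 + (1/2)×8×6 + (1/2)×8×3 + (1/2)×4×7 + (1/2)×5×5 = 83.5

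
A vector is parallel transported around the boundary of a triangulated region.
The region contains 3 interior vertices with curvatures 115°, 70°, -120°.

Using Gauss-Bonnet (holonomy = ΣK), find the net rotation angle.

Holonomy = total enclosed curvature = 115° + 70° + (-120°) = 65°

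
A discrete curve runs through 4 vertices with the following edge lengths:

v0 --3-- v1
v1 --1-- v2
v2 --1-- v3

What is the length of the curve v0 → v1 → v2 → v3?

Arc length = 3 + 1 + 1 = 5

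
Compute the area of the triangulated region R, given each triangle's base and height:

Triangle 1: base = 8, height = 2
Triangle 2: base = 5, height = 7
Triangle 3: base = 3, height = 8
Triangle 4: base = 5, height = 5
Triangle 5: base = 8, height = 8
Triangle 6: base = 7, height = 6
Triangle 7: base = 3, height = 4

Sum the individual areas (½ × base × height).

(1/2)×8×2 + (1/2)×5×7 + (1/2)×3×8 + (1/2)×5×5 + (1/2)×8×8 + (1/2)×7×6 + (1/2)×3×4 = 109.0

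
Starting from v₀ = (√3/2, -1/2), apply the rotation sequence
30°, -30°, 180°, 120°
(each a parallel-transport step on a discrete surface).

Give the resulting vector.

Total rotation: 30° + (-30°) + 180° + 120° = 300° ≡ -60° (mod 360°). Final vector: (0, -1)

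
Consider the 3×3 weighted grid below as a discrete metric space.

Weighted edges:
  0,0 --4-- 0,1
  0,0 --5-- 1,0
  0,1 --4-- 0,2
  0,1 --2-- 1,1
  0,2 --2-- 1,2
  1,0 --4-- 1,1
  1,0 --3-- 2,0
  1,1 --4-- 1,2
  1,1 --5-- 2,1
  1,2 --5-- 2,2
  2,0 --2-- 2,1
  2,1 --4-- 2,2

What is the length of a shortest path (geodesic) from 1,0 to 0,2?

Shortest path: 1,0 → 1,1 → 0,1 → 0,2, total weight = 10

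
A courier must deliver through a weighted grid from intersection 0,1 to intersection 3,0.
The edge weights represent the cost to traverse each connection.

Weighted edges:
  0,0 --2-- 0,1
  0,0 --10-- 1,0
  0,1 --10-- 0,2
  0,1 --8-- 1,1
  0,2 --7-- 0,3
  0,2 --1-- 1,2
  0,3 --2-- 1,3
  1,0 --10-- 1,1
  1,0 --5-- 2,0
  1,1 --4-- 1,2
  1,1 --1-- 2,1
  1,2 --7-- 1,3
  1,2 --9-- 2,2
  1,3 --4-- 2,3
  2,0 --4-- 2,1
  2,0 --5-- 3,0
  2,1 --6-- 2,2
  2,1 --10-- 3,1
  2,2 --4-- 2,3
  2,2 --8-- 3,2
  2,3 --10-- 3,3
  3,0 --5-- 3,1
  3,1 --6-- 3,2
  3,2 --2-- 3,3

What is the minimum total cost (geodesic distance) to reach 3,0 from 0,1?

Shortest path: 0,1 → 1,1 → 2,1 → 2,0 → 3,0, total weight = 18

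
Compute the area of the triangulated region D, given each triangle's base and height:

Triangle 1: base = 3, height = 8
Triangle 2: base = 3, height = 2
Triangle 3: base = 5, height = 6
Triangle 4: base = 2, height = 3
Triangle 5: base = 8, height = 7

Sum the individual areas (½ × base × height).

(1/2)×3×8 + (1/2)×3×2 + (1/2)×5×6 + (1/2)×2×3 + (1/2)×8×7 = 61.0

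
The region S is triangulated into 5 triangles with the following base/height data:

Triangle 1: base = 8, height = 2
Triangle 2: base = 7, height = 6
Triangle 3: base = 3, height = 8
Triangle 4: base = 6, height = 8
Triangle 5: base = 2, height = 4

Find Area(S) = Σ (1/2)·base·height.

(1/2)×8×2 + (1/2)×7×6 + (1/2)×3×8 + (1/2)×6×8 + (1/2)×2×4 = 69.0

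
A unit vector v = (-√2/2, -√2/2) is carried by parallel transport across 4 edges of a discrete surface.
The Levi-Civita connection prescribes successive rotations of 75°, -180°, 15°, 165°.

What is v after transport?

Total rotation: 75° + (-180°) + 15° + 165° = 75°. Final vector: (0.5000, -0.8660)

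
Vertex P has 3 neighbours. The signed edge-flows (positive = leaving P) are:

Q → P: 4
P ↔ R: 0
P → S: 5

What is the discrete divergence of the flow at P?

Divergence = sum of outgoing flows = (-4) + 0 + 5 = 1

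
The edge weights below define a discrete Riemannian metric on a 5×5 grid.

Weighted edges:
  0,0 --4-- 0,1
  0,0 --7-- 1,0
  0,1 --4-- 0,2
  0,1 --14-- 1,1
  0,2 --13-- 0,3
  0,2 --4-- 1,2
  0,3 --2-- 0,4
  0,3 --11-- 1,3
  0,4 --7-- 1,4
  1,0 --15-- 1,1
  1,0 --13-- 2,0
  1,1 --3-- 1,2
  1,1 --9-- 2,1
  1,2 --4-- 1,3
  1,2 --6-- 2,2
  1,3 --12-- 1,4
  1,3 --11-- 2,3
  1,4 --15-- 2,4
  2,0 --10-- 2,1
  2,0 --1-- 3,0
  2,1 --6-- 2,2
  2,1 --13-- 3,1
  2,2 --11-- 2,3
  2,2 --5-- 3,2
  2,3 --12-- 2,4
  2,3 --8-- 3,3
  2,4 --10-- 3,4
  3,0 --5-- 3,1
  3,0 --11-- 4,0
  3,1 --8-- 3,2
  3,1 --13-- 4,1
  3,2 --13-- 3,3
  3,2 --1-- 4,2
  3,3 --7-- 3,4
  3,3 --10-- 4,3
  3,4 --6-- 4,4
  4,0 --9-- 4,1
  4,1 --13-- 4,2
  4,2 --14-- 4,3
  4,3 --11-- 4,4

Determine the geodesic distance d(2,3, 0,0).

Shortest path: 2,3 → 1,3 → 1,2 → 0,2 → 0,1 → 0,0, total weight = 27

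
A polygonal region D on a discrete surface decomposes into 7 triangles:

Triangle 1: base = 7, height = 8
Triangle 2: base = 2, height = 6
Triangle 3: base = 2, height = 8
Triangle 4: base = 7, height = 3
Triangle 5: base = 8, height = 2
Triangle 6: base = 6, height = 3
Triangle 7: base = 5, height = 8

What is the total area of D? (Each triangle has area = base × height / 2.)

(1/2)×7×8 + (1/2)×2×6 + (1/2)×2×8 + (1/2)×7×3 + (1/2)×8×2 + (1/2)×6×3 + (1/2)×5×8 = 89.5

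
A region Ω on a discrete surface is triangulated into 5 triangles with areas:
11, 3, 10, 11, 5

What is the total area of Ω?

11 + 3 + 10 + 11 + 5 = 40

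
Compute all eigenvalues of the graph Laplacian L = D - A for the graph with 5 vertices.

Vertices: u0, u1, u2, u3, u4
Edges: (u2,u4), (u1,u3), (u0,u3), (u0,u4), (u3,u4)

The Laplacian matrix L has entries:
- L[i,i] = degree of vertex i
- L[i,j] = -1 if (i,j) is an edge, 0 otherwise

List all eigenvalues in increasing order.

Degrees: deg(u0) = 2, deg(u1) = 1, deg(u2) = 1, deg(u3) = 3, deg(u4) = 3.
L = D − A with rows/columns ordered (u0, u1, u2, u3, u4):
  [ 2,  0,  0, -1, -1]
  [ 0,  1,  0, -1,  0]
  [ 0,  0,  1,  0, -1]
  [-1, -1,  0,  3, -1]
  [-1,  0, -1, -1,  3]
Characteristic polynomial: det(λI − L) = λ(λ² − 5λ + 3)(λ² − 5λ + 5).
Roots: λ = 0; (λ² − 5λ + 3) = 0 ⇒ λ = (5 ± √13)/2 ≈ 0.6972, 4.3028; (λ² − 5λ + 5) = 0 ⇒ λ = (5 ± √5)/2 ≈ 1.382, 3.618.
(Check: the roots sum (with multiplicity) to 10, matching trace L = Σdeg = 2·5 = 10.)
Laplacian eigenvalues (increasing order): [0.0, 0.6972, 1.382, 3.618, 4.3028]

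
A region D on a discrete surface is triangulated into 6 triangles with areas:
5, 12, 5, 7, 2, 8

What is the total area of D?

5 + 12 + 5 + 7 + 2 + 8 = 39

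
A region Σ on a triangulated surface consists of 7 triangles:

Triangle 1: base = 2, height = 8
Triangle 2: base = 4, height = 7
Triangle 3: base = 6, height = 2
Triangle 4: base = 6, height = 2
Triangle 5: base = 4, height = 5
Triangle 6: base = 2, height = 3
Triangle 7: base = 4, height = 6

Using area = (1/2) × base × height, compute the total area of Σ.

(1/2)×2×8 + (1/2)×4×7 + (1/2)×6×2 + (1/2)×6×2 + (1/2)×4×5 + (1/2)×2×3 + (1/2)×4×6 = 59.0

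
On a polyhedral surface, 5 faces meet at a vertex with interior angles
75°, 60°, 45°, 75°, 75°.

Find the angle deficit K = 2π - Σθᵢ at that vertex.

Sum of angles = 330°. K = 360° - 330° = 30°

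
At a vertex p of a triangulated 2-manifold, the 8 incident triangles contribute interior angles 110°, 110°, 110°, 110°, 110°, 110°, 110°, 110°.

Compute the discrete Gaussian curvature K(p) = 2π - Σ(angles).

Sum of angles = 880°. K = 360° - 880° = -520°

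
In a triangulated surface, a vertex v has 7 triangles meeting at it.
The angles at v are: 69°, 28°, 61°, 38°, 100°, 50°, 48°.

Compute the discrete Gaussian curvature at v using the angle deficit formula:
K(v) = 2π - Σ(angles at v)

Sum of angles = 394°. K = 360° - 394° = -34° = -17π/90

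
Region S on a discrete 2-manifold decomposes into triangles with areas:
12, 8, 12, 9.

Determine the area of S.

12 + 8 + 12 + 9 = 41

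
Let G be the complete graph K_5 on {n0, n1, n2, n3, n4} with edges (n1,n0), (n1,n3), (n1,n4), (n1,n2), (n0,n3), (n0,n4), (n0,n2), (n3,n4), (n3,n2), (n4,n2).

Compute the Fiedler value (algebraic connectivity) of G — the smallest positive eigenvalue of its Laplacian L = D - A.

For the complete graph K_n, L = nI − J (J = all-ones matrix). J has eigenvalues n (once, eigenvector 𝟙) and 0 (multiplicity n−1), so L has eigenvalues 0 (once) and n (multiplicity n−1). Here n = 5: eigenvalue 0 once and 5 with multiplicity 4.
Laplacian eigenvalues: [0.0, 5.0, 5.0, 5.0, 5.0]. Algebraic connectivity (smallest non-zero eigenvalue) = 5.0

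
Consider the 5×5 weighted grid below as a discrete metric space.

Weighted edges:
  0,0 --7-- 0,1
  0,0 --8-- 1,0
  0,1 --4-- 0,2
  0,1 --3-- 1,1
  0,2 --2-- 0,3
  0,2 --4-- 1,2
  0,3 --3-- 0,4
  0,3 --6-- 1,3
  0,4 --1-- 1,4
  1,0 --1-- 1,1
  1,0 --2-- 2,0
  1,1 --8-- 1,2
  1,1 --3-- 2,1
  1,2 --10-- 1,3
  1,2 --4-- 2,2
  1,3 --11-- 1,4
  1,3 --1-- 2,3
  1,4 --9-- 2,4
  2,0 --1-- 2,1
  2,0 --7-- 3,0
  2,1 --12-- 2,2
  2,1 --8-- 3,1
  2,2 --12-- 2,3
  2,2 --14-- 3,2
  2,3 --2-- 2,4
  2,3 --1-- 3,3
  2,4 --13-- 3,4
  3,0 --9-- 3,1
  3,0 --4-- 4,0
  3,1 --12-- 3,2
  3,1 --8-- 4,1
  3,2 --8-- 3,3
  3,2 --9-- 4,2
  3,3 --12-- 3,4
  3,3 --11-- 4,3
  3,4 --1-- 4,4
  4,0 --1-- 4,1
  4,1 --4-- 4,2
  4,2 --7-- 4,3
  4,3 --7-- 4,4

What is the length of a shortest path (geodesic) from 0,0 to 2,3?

Shortest path: 0,0 → 0,1 → 0,2 → 0,3 → 1,3 → 2,3, total weight = 20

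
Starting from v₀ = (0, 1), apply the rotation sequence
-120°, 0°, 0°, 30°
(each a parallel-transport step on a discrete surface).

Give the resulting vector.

Total rotation: (-120°) + 0° + 0° + 30° = -90°. Final vector: (1, 0)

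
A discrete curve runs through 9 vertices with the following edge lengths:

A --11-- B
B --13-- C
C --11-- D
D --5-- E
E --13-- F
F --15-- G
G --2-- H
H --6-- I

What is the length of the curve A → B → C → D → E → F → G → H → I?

Arc length = 11 + 13 + 11 + 5 + 13 + 15 + 2 + 6 = 76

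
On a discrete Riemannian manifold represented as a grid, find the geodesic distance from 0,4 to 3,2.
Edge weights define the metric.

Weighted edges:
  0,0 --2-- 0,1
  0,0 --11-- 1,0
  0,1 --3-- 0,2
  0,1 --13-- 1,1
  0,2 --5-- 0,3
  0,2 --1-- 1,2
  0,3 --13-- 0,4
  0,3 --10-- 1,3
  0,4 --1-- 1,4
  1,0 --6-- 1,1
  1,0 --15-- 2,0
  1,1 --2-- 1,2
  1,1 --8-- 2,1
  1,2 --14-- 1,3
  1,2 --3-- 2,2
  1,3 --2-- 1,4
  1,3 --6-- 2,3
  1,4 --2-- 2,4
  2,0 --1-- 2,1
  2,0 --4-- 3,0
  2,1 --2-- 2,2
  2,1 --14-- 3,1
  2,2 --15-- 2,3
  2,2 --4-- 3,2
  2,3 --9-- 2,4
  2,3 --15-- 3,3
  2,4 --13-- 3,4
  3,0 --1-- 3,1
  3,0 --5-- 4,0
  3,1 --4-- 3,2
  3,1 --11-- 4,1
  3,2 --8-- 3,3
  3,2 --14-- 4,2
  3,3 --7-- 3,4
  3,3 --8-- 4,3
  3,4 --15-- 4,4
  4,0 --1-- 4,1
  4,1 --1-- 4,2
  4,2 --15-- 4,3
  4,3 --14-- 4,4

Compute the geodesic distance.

Shortest path: 0,4 → 1,4 → 1,3 → 1,2 → 2,2 → 3,2, total weight = 24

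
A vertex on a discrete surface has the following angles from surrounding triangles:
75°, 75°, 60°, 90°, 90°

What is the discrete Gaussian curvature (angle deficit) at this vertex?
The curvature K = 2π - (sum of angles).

Sum of angles = 390°. K = 360° - 390° = -30° = -π/6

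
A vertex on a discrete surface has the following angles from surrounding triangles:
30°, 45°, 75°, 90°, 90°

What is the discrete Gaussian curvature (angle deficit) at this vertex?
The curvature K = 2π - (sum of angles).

Sum of angles = 330°. K = 360° - 330° = 30°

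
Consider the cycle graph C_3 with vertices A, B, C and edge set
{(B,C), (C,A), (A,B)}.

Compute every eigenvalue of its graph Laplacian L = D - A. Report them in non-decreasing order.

The cycle graph C_n has Laplacian eigenvalues λ_k = 2 − 2cos(2πk/n), k = 0, 1, …, n−1. Here n = 3:
k=0: 2 − 2cos(0) = 0.0; k=1: 2 − 2cos(2π/3) = 3.0; k=2: 2 − 2cos(4π/3) = 3.0.
Laplacian eigenvalues (increasing order): [0.0, 3.0, 3.0]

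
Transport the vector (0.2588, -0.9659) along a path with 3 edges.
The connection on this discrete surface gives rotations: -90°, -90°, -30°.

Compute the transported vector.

Total rotation: (-90°) + (-90°) + (-30°) = -210° ≡ 150° (mod 360°). Final vector: (0.2588, 0.9659)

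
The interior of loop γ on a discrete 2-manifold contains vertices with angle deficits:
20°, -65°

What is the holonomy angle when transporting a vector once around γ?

Holonomy = total enclosed curvature = 20° + (-65°) = -45°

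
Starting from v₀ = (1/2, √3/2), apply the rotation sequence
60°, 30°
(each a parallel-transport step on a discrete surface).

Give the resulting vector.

Total rotation: 60° + 30° = 90°. Final vector: (-0.8660, 0.5000)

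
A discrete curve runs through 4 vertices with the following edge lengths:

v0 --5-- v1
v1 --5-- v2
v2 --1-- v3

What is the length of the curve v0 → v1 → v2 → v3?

Arc length = 5 + 5 + 1 = 11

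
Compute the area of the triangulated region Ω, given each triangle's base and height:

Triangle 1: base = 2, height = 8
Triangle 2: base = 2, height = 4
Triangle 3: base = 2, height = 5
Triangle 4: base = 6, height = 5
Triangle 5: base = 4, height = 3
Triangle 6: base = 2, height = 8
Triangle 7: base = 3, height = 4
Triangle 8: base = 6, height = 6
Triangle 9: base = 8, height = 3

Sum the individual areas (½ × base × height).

(1/2)×2×8 + (1/2)×2×4 + (1/2)×2×5 + (1/2)×6×5 + (1/2)×4×3 + (1/2)×2×8 + (1/2)×3×4 + (1/2)×6×6 + (1/2)×8×3 = 82.0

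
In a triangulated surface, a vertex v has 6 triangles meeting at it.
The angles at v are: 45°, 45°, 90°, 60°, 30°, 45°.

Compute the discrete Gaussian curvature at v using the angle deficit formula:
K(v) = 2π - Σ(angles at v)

Sum of angles = 315°. K = 360° - 315° = 45°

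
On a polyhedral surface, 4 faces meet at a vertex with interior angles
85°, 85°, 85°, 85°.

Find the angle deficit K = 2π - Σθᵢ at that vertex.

Sum of angles = 340°. K = 360° - 340° = 20°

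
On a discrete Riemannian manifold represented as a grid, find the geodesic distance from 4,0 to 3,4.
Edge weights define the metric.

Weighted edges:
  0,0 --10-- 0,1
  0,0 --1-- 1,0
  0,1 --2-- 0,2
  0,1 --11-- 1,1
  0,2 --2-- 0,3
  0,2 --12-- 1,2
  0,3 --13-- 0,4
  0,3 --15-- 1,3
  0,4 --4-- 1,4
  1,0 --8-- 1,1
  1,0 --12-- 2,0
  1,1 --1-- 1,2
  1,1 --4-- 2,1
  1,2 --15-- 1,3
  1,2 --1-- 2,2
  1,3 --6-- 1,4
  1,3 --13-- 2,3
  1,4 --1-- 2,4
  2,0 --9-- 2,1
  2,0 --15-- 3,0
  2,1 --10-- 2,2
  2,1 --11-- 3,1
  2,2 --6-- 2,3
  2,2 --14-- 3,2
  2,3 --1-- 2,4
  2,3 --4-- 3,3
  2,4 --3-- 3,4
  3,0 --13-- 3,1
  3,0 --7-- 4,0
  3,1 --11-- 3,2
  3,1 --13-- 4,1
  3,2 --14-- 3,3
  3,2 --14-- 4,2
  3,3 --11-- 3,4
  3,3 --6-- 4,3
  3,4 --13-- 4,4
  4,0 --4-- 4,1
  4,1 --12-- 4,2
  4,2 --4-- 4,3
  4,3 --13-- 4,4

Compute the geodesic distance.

Shortest path: 4,0 → 4,1 → 4,2 → 4,3 → 3,3 → 2,3 → 2,4 → 3,4, total weight = 34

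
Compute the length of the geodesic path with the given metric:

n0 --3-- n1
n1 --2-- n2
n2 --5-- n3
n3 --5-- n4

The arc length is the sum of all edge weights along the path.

Arc length = 3 + 2 + 5 + 5 = 15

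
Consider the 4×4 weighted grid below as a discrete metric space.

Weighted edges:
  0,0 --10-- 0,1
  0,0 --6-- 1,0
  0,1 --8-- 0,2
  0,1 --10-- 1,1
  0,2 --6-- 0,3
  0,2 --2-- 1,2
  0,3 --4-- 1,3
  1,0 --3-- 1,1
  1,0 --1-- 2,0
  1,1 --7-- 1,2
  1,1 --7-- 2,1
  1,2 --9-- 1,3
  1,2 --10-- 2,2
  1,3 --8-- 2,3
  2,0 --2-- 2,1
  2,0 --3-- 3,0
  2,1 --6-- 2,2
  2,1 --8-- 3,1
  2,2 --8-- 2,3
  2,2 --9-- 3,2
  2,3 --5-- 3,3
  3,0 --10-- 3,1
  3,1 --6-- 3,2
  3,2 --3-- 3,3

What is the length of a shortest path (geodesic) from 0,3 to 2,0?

Shortest path: 0,3 → 0,2 → 1,2 → 1,1 → 1,0 → 2,0, total weight = 19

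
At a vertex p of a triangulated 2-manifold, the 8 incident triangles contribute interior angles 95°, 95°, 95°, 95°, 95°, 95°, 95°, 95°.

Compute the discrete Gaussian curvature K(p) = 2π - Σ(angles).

Sum of angles = 760°. K = 360° - 760° = -400°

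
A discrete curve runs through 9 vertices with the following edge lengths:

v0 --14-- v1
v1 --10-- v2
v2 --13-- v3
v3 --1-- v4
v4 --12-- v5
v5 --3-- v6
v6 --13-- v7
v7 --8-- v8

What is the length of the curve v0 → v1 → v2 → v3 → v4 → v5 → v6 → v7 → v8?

Arc length = 14 + 10 + 13 + 1 + 12 + 3 + 13 + 8 = 74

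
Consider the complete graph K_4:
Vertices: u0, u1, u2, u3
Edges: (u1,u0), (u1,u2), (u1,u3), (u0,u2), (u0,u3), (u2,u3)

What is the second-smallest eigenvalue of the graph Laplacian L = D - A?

For the complete graph K_n, L = nI − J (J = all-ones matrix). J has eigenvalues n (once, eigenvector 𝟙) and 0 (multiplicity n−1), so L has eigenvalues 0 (once) and n (multiplicity n−1). Here n = 4: eigenvalue 0 once and 4 with multiplicity 3.
Laplacian eigenvalues: [0.0, 4.0, 4.0, 4.0]. Algebraic connectivity (smallest non-zero eigenvalue) = 4.0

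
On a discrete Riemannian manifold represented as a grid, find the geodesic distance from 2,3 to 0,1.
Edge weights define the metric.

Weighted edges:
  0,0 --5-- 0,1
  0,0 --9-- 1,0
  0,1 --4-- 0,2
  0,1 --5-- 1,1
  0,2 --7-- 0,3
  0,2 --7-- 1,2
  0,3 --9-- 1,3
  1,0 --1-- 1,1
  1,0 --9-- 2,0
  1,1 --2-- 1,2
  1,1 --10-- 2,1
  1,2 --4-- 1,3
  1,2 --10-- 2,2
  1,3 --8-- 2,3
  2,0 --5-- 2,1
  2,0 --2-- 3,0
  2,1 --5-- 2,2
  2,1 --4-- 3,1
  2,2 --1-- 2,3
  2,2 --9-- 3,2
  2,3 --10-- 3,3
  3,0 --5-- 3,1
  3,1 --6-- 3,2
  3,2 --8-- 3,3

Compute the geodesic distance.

Shortest path: 2,3 → 2,2 → 1,2 → 1,1 → 0,1, total weight = 18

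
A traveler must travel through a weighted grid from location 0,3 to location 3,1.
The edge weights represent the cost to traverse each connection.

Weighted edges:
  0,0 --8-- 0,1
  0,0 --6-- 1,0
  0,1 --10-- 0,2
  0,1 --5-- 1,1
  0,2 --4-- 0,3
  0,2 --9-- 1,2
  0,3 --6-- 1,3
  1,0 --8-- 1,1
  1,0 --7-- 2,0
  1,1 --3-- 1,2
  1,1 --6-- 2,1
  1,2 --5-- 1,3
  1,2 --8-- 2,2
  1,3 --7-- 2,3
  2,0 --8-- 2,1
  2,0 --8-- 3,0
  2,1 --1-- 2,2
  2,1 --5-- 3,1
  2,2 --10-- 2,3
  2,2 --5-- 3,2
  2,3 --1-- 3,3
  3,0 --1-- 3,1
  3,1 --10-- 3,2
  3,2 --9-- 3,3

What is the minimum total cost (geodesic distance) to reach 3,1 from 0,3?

Shortest path: 0,3 → 1,3 → 1,2 → 1,1 → 2,1 → 3,1, total weight = 25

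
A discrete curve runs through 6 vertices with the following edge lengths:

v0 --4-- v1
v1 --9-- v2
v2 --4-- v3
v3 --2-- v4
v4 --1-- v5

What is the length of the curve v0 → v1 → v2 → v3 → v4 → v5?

Arc length = 4 + 9 + 4 + 2 + 1 = 20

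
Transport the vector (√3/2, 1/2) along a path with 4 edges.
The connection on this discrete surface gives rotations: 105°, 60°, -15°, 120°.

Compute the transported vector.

Total rotation: 105° + 60° + (-15°) + 120° = 270° ≡ -90° (mod 360°). Final vector: (0.5000, -0.8660)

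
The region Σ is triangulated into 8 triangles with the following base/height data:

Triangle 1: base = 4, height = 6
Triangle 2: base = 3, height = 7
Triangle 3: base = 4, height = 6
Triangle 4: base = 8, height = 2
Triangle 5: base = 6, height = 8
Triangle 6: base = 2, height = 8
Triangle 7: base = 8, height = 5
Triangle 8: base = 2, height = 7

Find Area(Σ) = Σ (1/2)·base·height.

(1/2)×4×6 + (1/2)×3×7 + (1/2)×4×6 + (1/2)×8×2 + (1/2)×6×8 + (1/2)×2×8 + (1/2)×8×5 + (1/2)×2×7 = 101.5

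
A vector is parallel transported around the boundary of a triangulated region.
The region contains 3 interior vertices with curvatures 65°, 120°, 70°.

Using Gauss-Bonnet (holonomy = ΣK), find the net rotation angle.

Holonomy = total enclosed curvature = 65° + 120° + 70° = 255°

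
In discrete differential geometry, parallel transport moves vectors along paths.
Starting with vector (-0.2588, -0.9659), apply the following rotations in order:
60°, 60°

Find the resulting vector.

Total rotation: 60° + 60° = 120°. Final vector: (0.9659, 0.2588)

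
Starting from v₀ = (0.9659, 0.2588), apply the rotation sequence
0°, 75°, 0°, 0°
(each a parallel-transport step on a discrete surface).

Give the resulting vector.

Total rotation: 0° + 75° + 0° + 0° = 75°. Final vector: (0, 1)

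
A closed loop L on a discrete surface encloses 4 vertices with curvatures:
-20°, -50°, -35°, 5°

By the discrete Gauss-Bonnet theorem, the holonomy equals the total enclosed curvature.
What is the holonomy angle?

Holonomy = total enclosed curvature = (-20°) + (-50°) + (-35°) + 5° = -100°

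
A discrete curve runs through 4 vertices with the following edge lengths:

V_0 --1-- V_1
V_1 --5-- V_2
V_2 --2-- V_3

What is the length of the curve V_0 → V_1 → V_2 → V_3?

Arc length = 1 + 5 + 2 = 8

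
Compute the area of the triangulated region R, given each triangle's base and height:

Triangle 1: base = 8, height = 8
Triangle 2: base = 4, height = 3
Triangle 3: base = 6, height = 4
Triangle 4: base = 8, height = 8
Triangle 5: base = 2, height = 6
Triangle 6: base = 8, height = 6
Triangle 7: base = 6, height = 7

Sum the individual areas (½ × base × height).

(1/2)×8×8 + (1/2)×4×3 + (1/2)×6×4 + (1/2)×8×8 + (1/2)×2×6 + (1/2)×8×6 + (1/2)×6×7 = 133.0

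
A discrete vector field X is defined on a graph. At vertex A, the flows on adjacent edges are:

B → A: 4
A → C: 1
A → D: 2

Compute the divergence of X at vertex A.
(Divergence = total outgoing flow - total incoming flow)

Divergence = sum of outgoing flows = (-4) + 1 + 2 = -1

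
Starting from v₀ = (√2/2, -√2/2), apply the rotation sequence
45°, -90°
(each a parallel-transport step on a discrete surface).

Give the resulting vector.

Total rotation: 45° + (-90°) = -45°. Final vector: (0, -1)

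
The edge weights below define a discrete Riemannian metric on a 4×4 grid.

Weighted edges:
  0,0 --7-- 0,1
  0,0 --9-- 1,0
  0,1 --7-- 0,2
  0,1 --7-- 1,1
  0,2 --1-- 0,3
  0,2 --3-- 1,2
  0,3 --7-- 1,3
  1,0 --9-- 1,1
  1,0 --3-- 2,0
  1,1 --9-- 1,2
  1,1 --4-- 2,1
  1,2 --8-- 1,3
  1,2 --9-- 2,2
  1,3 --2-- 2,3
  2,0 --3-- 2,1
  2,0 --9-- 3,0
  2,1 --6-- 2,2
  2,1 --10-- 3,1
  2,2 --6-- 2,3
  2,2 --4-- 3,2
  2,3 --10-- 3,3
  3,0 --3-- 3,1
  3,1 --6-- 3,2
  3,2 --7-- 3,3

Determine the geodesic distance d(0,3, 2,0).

Shortest path: 0,3 → 0,2 → 1,2 → 1,1 → 2,1 → 2,0, total weight = 20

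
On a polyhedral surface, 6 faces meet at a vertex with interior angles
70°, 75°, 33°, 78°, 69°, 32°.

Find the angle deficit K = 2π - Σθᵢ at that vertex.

Sum of angles = 357°. K = 360° - 357° = 3° = π/60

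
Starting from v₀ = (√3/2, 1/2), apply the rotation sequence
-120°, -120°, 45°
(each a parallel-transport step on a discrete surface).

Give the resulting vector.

Total rotation: (-120°) + (-120°) + 45° = -195° ≡ 165° (mod 360°). Final vector: (-0.9659, -0.2588)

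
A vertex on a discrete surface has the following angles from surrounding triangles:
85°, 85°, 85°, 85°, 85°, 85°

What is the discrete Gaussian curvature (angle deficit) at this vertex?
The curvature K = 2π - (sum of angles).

Sum of angles = 510°. K = 360° - 510° = -150°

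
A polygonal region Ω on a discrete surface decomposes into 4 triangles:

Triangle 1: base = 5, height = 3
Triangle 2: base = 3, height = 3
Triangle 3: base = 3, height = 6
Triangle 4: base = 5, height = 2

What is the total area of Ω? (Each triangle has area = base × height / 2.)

(1/2)×5×3 + (1/2)×3×3 + (1/2)×3×6 + (1/2)×5×2 = 26.0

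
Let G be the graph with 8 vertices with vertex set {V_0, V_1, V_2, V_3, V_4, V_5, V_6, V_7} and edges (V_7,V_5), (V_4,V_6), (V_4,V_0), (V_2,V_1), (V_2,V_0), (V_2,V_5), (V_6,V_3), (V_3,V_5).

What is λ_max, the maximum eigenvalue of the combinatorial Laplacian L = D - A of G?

Degrees: deg(V_0) = 2, deg(V_1) = 1, deg(V_2) = 3, deg(V_3) = 2, deg(V_4) = 2, deg(V_5) = 3, deg(V_6) = 2, deg(V_7) = 1.
L = D − A with rows/columns ordered (V_0, V_1, V_2, V_3, V_4, V_5, V_6, V_7):
  [ 2,  0, -1,  0, -1,  0,  0,  0]
  [ 0,  1, -1,  0,  0,  0,  0,  0]
  [-1, -1,  3,  0,  0, -1,  0,  0]
  [ 0,  0,  0,  2,  0, -1, -1,  0]
  [-1,  0,  0,  0,  2,  0, -1,  0]
  [ 0,  0, -1, -1,  0,  3,  0, -1]
  [ 0,  0,  0, -1, -1,  0,  2,  0]
  [ 0,  0,  0,  0,  0, -1,  0,  1]
Characteristic polynomial: det(λI − L) = λ(λ² − 4λ + 2)²(λ² − 6λ + 6)(λ − 2).
Roots: λ = 0; (λ² − 4λ + 2) = 0 ⇒ λ = 2 ± √2 ≈ 0.5858, 3.4142 (multiplicity 2); (λ² − 6λ + 6) = 0 ⇒ λ = 3 ± √3 ≈ 1.2679, 4.7321; (λ − 2) = 0 ⇒ λ = 2.
(Check: the roots sum (with multiplicity) to 16, matching trace L = Σdeg = 2·8 = 16.)
Laplacian eigenvalues: [0.0, 0.5858, 0.5858, 1.2679, 2.0, 3.4142, 3.4142, 4.7321]. Largest eigenvalue (spectral radius) = 4.7321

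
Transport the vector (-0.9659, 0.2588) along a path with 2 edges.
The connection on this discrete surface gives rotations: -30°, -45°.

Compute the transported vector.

Total rotation: (-30°) + (-45°) = -75°. Final vector: (0, 1)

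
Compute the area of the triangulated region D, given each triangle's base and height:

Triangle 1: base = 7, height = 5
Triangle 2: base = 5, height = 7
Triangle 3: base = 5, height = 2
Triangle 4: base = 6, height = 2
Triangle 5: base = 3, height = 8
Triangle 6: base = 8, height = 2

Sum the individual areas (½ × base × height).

(1/2)×7×5 + (1/2)×5×7 + (1/2)×5×2 + (1/2)×6×2 + (1/2)×3×8 + (1/2)×8×2 = 66.0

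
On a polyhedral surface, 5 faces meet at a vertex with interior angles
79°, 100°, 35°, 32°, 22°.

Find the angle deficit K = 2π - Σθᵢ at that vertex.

Sum of angles = 268°. K = 360° - 268° = 92° = 23π/45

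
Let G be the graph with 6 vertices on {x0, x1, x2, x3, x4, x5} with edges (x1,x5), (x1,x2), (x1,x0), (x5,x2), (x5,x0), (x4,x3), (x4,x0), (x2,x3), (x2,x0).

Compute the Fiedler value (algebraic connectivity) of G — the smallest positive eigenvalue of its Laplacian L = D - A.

Degrees: deg(x0) = 4, deg(x1) = 3, deg(x2) = 4, deg(x3) = 2, deg(x4) = 2, deg(x5) = 3.
L = D − A with rows/columns ordered (x0, x1, x2, x3, x4, x5):
  [ 4, -1, -1,  0, -1, -1]
  [-1,  3, -1,  0,  0, -1]
  [-1, -1,  4, -1,  0, -1]
  [ 0,  0, -1,  2, -1,  0]
  [-1,  0,  0, -1,  2,  0]
  [-1, -1, -1,  0,  0,  3]
Characteristic polynomial: det(λI − L) = λ(λ² − 6λ + 6)(λ² − 8λ + 14)(λ − 4).
Roots: λ = 0; (λ² − 6λ + 6) = 0 ⇒ λ = 3 ± √3 ≈ 1.2679, 4.7321; (λ² − 8λ + 14) = 0 ⇒ λ = 4 ± √2 ≈ 2.5858, 5.4142; (λ − 4) = 0 ⇒ λ = 4.
(Check: the roots sum (with multiplicity) to 18, matching trace L = Σdeg = 2·9 = 18.)
Laplacian eigenvalues: [0.0, 1.2679, 2.5858, 4.0, 4.7321, 5.4142]. Algebraic connectivity (smallest non-zero eigenvalue) = 1.2679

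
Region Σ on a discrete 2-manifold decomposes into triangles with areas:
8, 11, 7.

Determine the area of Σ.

8 + 11 + 7 = 26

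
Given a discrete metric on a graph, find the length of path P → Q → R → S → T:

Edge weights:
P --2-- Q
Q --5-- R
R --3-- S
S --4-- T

Arc length = 2 + 5 + 3 + 4 = 14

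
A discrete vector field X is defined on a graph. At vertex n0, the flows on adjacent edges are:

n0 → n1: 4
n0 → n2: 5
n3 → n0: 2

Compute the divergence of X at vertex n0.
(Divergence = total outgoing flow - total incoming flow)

Divergence = sum of outgoing flows = 4 + 5 + (-2) = 7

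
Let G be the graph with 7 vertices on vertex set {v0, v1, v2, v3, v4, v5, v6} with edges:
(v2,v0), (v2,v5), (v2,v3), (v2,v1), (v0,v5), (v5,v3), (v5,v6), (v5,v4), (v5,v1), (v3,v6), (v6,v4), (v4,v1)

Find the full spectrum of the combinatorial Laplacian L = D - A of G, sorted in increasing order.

Degrees: deg(v0) = 2, deg(v1) = 3, deg(v2) = 4, deg(v3) = 3, deg(v4) = 3, deg(v5) = 6, deg(v6) = 3.
L = D − A with rows/columns ordered (v0, v1, v2, v3, v4, v5, v6):
  [ 2,  0, -1,  0,  0, -1,  0]
  [ 0,  3, -1,  0, -1, -1,  0]
  [-1, -1,  4, -1,  0, -1,  0]
  [ 0,  0, -1,  3,  0, -1, -1]
  [ 0, -1,  0,  0,  3, -1, -1]
  [-1, -1, -1, -1, -1,  6, -1]
  [ 0,  0,  0, -1, -1, -1,  3]
Characteristic polynomial: det(λI − L) = λ(λ² − 7λ + 9)(λ² − 7λ + 11)(λ − 3)(λ − 7).
Roots: λ = 0; (λ² − 7λ + 9) = 0 ⇒ λ = (7 ± √13)/2 ≈ 1.6972, 5.3028; (λ² − 7λ + 11) = 0 ⇒ λ = (7 ± √5)/2 ≈ 2.382, 4.618; (λ − 3) = 0 ⇒ λ = 3; (λ − 7) = 0 ⇒ λ = 7.
(Check: the roots sum (with multiplicity) to 24, matching trace L = Σdeg = 2·12 = 24.)
Laplacian eigenvalues (increasing order): [0.0, 1.6972, 2.382, 3.0, 4.618, 5.3028, 7.0]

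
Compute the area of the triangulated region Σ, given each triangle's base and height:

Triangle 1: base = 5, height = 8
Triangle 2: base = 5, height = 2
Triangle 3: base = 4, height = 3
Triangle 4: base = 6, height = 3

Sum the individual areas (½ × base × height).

(1/2)×5×8 + (1/2)×5×2 + (1/2)×4×3 + (1/2)×6×3 = 40.0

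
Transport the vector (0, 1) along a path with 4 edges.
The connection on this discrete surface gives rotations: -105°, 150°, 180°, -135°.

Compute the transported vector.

Total rotation: (-105°) + 150° + 180° + (-135°) = 90°. Final vector: (-1, 0)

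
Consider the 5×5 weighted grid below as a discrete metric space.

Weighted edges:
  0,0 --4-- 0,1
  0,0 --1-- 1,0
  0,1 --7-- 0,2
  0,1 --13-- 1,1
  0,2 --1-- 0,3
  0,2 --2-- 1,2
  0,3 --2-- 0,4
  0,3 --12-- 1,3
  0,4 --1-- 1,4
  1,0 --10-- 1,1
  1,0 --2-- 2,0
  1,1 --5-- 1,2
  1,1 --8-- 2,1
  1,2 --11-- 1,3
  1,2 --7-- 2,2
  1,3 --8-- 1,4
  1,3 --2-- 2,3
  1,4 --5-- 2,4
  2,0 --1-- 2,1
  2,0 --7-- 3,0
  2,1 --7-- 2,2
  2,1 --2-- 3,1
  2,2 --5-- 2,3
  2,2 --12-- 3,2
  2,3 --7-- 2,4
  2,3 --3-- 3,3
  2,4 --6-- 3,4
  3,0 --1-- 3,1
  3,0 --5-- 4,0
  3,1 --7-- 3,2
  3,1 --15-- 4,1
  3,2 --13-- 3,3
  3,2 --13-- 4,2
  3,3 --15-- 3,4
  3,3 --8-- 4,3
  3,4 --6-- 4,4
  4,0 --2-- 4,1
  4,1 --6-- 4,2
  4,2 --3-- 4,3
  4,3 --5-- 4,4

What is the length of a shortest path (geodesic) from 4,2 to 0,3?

Shortest path: 4,2 → 4,3 → 3,3 → 2,3 → 1,3 → 1,4 → 0,4 → 0,3, total weight = 27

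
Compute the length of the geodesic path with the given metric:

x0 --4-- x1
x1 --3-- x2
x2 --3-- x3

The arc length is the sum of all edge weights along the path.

Arc length = 4 + 3 + 3 = 10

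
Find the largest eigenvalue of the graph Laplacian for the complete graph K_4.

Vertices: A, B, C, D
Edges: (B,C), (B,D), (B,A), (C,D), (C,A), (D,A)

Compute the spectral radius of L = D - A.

For the complete graph K_n, L = nI − J (J = all-ones matrix). J has eigenvalues n (once, eigenvector 𝟙) and 0 (multiplicity n−1), so L has eigenvalues 0 (once) and n (multiplicity n−1). Here n = 4: eigenvalue 0 once and 4 with multiplicity 3.
Laplacian eigenvalues: [0.0, 4.0, 4.0, 4.0]. Largest eigenvalue (spectral radius) = 4.0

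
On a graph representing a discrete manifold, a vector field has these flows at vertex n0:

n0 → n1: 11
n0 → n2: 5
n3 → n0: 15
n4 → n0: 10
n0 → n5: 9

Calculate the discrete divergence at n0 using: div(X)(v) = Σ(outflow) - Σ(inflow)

Divergence = sum of outgoing flows = 11 + 5 + (-15) + (-10) + 9 = 0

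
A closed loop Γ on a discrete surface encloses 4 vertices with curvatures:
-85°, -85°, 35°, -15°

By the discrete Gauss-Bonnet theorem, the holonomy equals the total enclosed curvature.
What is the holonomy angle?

Holonomy = total enclosed curvature = (-85°) + (-85°) + 35° + (-15°) = -150°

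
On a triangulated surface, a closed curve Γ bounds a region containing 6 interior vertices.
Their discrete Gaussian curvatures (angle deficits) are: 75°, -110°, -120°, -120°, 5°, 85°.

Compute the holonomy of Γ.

Holonomy = total enclosed curvature = 75° + (-110°) + (-120°) + (-120°) + 5° + 85° = -185°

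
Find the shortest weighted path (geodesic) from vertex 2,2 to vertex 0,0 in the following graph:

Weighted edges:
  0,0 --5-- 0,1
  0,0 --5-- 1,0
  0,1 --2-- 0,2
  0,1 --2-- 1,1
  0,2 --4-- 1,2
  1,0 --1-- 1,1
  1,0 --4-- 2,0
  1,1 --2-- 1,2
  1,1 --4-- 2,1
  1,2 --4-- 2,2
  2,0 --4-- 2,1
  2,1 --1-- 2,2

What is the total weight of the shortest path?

Shortest path: 2,2 → 2,1 → 1,1 → 1,0 → 0,0, total weight = 11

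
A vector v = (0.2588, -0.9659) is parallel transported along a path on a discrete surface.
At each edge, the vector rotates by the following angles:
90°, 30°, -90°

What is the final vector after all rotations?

Total rotation: 90° + 30° + (-90°) = 30°. Final vector: (0.7071, -0.7071)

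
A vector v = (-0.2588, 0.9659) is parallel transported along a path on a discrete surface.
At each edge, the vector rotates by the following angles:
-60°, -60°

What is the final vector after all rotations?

Total rotation: (-60°) + (-60°) = -120°. Final vector: (0.9659, -0.2588)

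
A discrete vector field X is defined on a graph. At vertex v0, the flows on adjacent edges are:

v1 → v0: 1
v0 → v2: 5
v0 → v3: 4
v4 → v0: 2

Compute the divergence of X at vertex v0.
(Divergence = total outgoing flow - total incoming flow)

Divergence = sum of outgoing flows = (-1) + 5 + 4 + (-2) = 6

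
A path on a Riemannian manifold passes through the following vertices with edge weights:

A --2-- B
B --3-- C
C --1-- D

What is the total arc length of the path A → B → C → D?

Arc length = 2 + 3 + 1 = 6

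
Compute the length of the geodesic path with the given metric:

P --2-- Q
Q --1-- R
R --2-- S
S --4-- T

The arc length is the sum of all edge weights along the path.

Arc length = 2 + 1 + 2 + 4 = 9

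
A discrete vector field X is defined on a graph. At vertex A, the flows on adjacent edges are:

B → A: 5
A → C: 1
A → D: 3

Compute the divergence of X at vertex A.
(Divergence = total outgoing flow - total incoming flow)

Divergence = sum of outgoing flows = (-5) + 1 + 3 = -1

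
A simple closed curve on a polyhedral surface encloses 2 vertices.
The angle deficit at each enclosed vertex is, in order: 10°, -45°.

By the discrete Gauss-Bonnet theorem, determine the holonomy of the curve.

Holonomy = total enclosed curvature = 10° + (-45°) = -35°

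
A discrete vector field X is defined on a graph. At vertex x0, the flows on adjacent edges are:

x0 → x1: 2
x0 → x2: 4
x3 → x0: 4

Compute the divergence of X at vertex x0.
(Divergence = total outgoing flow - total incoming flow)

Divergence = sum of outgoing flows = 2 + 4 + (-4) = 2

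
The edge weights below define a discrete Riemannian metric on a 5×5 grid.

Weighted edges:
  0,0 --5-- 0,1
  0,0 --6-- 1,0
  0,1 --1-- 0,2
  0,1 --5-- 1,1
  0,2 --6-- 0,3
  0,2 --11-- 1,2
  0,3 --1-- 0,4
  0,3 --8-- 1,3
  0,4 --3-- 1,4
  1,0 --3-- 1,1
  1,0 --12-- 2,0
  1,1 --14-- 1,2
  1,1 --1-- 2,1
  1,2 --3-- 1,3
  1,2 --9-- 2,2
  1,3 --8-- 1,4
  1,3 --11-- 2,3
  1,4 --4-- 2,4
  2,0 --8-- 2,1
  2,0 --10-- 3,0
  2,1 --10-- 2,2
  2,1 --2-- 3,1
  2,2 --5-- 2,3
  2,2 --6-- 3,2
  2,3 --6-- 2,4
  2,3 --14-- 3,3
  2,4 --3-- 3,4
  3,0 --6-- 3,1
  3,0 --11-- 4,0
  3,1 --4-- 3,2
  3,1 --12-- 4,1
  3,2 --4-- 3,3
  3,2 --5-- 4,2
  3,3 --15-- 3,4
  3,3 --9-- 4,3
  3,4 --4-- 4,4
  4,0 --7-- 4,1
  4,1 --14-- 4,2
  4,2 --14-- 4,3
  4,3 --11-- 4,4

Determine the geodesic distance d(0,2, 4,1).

Shortest path: 0,2 → 0,1 → 1,1 → 2,1 → 3,1 → 4,1, total weight = 21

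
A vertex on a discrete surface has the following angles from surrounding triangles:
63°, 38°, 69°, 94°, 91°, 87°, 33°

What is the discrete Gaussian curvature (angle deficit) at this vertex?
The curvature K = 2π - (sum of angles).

Sum of angles = 475°. K = 360° - 475° = -115° = -23π/36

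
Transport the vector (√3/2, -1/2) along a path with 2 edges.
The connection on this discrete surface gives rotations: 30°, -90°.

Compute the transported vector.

Total rotation: 30° + (-90°) = -60°. Final vector: (0, -1)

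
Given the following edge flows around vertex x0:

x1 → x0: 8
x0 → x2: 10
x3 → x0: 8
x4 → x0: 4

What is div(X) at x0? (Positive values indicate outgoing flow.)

Divergence = sum of outgoing flows = (-8) + 10 + (-8) + (-4) = -10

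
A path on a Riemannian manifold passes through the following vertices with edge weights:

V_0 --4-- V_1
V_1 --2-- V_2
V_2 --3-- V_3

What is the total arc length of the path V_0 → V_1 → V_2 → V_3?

Arc length = 4 + 2 + 3 = 9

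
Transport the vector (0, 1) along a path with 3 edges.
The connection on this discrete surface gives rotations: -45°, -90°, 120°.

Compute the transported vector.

Total rotation: (-45°) + (-90°) + 120° = -15°. Final vector: (0.2588, 0.9659)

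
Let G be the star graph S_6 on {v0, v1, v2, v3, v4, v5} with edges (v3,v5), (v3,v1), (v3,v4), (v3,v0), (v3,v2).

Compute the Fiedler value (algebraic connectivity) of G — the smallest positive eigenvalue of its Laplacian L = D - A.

The star S_6 is the complete bipartite graph K_{1,5} (one hub of degree 5, 5 leaves of degree 1). The Laplacian spectrum of K_{p,q} is 0, p (multiplicity q−1), q (multiplicity p−1), p+q. With p = 1, q = 5: 0 once, 1 with multiplicity 4, and 6 once. (Check: trace L = sum of degrees = 10 = 4·1 + 6.)
Laplacian eigenvalues: [0.0, 1.0, 1.0, 1.0, 1.0, 6.0]. Algebraic connectivity (smallest non-zero eigenvalue) = 1.0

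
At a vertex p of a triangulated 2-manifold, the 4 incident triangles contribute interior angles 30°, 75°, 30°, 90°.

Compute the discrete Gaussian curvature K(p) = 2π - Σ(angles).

Sum of angles = 225°. K = 360° - 225° = 135° = 3π/4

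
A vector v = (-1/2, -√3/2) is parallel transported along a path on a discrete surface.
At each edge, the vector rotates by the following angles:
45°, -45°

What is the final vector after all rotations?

Total rotation: 45° + (-45°) = 0°. Final vector: (-0.5000, -0.8660)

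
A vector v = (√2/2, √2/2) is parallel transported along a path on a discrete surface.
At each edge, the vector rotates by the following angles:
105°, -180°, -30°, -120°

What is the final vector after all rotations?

Total rotation: 105° + (-180°) + (-30°) + (-120°) = -225° ≡ 135° (mod 360°). Final vector: (-1, 0)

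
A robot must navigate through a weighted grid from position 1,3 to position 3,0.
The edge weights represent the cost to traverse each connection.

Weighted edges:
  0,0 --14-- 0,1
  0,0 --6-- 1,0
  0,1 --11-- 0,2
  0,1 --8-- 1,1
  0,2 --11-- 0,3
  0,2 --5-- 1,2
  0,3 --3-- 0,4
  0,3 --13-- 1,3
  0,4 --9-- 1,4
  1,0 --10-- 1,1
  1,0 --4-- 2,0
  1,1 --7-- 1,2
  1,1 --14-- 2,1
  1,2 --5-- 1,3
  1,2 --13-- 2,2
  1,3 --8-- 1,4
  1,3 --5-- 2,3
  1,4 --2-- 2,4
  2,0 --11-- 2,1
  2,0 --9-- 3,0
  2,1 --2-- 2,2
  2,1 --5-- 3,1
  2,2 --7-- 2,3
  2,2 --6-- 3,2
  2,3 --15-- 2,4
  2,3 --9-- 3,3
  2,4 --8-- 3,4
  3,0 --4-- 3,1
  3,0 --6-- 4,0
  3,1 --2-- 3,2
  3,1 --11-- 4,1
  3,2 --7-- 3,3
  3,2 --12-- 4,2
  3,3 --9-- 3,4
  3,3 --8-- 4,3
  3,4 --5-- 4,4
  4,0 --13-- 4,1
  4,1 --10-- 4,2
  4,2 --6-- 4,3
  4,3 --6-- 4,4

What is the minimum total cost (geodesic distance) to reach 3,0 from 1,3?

Shortest path: 1,3 → 2,3 → 2,2 → 2,1 → 3,1 → 3,0, total weight = 23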